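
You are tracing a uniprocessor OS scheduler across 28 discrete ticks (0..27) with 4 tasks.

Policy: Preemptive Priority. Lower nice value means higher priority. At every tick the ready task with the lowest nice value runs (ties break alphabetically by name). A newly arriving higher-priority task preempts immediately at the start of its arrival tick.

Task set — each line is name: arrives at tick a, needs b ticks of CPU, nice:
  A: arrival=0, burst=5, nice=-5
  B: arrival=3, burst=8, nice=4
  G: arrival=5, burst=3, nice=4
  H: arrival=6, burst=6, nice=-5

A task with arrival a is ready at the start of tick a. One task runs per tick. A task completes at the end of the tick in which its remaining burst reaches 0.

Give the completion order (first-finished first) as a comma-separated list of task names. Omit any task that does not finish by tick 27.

completion order = A, H, B, G

t=0: ready={A} → run A
t=1: ready={A} → run A
t=2: ready={A} → run A
t=3: ready={A,B} → run A
t=4: ready={A,B} → run A
t=5: ready={B,G} → run B
t=6: ready={B,G,H} → run H
t=7: ready={B,G,H} → run H
t=8: ready={B,G,H} → run H
t=9: ready={B,G,H} → run H
t=10: ready={B,G,H} → run H
t=11: ready={B,G,H} → run H
t=12: ready={B,G} → run B
t=13: ready={B,G} → run B
t=14: ready={B,G} → run B
t=15: ready={B,G} → run B
t=16: ready={B,G} → run B
t=17: ready={B,G} → run B
t=18: ready={B,G} → run B
t=19: ready={G} → run G
t=20: ready={G} → run G
t=21: ready={G} → run G
t=22: (idle)
t=23: (idle)
t=24: (idle)
t=25: (idle)
t=26: (idle)
t=27: (idle)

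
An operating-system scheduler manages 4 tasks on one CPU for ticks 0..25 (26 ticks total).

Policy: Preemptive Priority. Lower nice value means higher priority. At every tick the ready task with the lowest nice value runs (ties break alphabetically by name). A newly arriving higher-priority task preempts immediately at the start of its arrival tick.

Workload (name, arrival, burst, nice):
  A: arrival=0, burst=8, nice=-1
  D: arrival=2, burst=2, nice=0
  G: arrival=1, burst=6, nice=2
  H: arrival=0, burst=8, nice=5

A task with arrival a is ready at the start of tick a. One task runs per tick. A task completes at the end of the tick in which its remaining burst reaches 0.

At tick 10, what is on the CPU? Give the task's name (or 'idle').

running at tick 10 = G

t=0: ready={A,H} → run A
t=1: ready={A,G,H} → run A
t=2: ready={A,D,G,H} → run A
t=3: ready={A,D,G,H} → run A
t=4: ready={A,D,G,H} → run A
t=5: ready={A,D,G,H} → run A
t=6: ready={A,D,G,H} → run A
t=7: ready={A,D,G,H} → run A
t=8: ready={D,G,H} → run D
t=9: ready={D,G,H} → run D
t=10: ready={G,H} → run G
t=11: ready={G,H} → run G
t=12: ready={G,H} → run G
t=13: ready={G,H} → run G
t=14: ready={G,H} → run G
t=15: ready={G,H} → run G
t=16: ready={H} → run H
t=17: ready={H} → run H
t=18: ready={H} → run H
t=19: ready={H} → run H
t=20: ready={H} → run H
t=21: ready={H} → run H
t=22: ready={H} → run H
t=23: ready={H} → run H
t=24: (idle)
t=25: (idle)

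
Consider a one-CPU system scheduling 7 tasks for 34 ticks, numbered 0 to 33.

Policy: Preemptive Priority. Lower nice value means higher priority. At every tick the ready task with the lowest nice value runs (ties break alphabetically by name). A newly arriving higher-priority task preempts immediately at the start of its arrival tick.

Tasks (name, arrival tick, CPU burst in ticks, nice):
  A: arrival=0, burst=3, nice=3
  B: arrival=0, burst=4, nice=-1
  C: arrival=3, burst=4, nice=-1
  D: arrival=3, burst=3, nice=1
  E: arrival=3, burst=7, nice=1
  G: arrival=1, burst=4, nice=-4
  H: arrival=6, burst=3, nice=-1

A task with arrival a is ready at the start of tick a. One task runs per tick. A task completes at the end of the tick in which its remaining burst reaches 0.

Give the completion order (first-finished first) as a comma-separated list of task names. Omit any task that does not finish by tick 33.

t=0: ready={A,B} → run B
t=1: ready={A,B,G} → run G
t=2: ready={A,B,G} → run G
t=3: ready={A,B,C,D,E,G} → run G
t=4: ready={A,B,C,D,E,G} → run G
t=5: ready={A,B,C,D,E} → run B
t=6: ready={A,B,C,D,E,H} → run B
t=7: ready={A,B,C,D,E,H} → run B
t=8: ready={A,C,D,E,H} → run C
t=9: ready={A,C,D,E,H} → run C
t=10: ready={A,C,D,E,H} → run C
t=11: ready={A,C,D,E,H} → run C
t=12: ready={A,D,E,H} → run H
t=13: ready={A,D,E,H} → run H
t=14: ready={A,D,E,H} → run H
t=15: ready={A,D,E} → run D
t=16: ready={A,D,E} → run D
t=17: ready={A,D,E} → run D
t=18: ready={A,E} → run E
t=19: ready={A,E} → run E
t=20: ready={A,E} → run E
t=21: ready={A,E} → run E
t=22: ready={A,E} → run E
t=23: ready={A,E} → run E
t=24: ready={A,E} → run E
t=25: ready={A} → run A
t=26: ready={A} → run A
t=27: ready={A} → run A
t=28: (idle)
t=29: (idle)
t=30: (idle)
t=31: (idle)
t=32: (idle)
t=33: (idle)

completion order = G, B, C, H, D, E, A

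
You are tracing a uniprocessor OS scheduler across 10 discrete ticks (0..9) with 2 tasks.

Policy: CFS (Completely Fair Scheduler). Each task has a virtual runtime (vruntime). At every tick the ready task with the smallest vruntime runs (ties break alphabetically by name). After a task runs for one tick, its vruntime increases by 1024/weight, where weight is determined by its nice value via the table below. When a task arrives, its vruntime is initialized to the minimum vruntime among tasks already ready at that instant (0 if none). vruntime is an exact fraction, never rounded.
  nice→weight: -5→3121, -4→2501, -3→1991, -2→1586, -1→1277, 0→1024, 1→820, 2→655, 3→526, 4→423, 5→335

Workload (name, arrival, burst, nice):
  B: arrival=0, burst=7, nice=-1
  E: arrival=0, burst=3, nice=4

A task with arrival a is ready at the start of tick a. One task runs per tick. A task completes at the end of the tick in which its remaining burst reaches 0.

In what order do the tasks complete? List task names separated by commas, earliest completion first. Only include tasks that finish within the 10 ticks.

completion order = B, E

t=0: vr[B=0 E=0] → run B
t=1: vr[B=1024/1277 E=0] → run E
t=2: vr[B=1024/1277 E=1024/423] → run B
t=3: vr[B=2048/1277 E=1024/423] → run B
t=4: vr[B=3072/1277 E=1024/423] → run B
t=5: vr[B=4096/1277 E=1024/423] → run E
t=6: vr[B=4096/1277 E=2048/423] → run B
t=7: vr[B=5120/1277 E=2048/423] → run B
t=8: vr[B=6144/1277 E=2048/423] → run B
t=9: vr[E=2048/423] → run E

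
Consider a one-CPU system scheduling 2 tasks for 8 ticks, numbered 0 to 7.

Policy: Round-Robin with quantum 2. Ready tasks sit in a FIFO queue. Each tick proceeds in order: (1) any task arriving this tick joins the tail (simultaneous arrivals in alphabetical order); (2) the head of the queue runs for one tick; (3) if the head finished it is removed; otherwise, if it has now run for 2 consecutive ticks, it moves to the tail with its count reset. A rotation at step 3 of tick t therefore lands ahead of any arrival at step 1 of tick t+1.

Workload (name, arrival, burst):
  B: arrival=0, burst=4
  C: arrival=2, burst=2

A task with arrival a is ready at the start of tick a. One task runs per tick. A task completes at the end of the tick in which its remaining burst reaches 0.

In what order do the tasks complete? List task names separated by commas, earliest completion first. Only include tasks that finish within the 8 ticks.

completion order = B, C

t=0: queue=[B] q_used=0 → run B
t=1: queue=[B] q_used=1 → run B
t=2: queue=[B,C] q_used=0 → run B
t=3: queue=[B,C] q_used=1 → run B
t=4: queue=[C] q_used=0 → run C
t=5: queue=[C] q_used=1 → run C
t=6: (idle)
t=7: (idle)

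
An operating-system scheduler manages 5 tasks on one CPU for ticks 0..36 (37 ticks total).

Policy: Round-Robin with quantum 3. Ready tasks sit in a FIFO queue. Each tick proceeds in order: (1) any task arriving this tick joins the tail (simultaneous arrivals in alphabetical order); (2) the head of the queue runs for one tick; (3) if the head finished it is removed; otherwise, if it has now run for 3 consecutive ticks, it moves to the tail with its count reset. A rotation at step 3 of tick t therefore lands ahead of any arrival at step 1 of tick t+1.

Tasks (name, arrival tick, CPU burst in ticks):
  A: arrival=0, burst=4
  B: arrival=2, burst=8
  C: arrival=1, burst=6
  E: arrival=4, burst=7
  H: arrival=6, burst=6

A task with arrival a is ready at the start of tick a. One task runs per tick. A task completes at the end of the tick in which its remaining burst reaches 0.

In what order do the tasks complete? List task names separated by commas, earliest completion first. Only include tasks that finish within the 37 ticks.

completion order = A, C, H, B, E

t=0: queue=[A] q_used=0 → run A
t=1: queue=[A,C] q_used=1 → run A
t=2: queue=[A,C,B] q_used=2 → run A
t=3: queue=[C,B,A] q_used=0 → run C
t=4: queue=[C,B,A,E] q_used=1 → run C
t=5: queue=[C,B,A,E] q_used=2 → run C
t=6: queue=[B,A,E,C,H] q_used=0 → run B
t=7: queue=[B,A,E,C,H] q_used=1 → run B
t=8: queue=[B,A,E,C,H] q_used=2 → run B
t=9: queue=[A,E,C,H,B] q_used=0 → run A
t=10: queue=[E,C,H,B] q_used=0 → run E
t=11: queue=[E,C,H,B] q_used=1 → run E
t=12: queue=[E,C,H,B] q_used=2 → run E
t=13: queue=[C,H,B,E] q_used=0 → run C
t=14: queue=[C,H,B,E] q_used=1 → run C
t=15: queue=[C,H,B,E] q_used=2 → run C
t=16: queue=[H,B,E] q_used=0 → run H
t=17: queue=[H,B,E] q_used=1 → run H
t=18: queue=[H,B,E] q_used=2 → run H
t=19: queue=[B,E,H] q_used=0 → run B
t=20: queue=[B,E,H] q_used=1 → run B
t=21: queue=[B,E,H] q_used=2 → run B
t=22: queue=[E,H,B] q_used=0 → run E
t=23: queue=[E,H,B] q_used=1 → run E
t=24: queue=[E,H,B] q_used=2 → run E
t=25: queue=[H,B,E] q_used=0 → run H
t=26: queue=[H,B,E] q_used=1 → run H
t=27: queue=[H,B,E] q_used=2 → run H
t=28: queue=[B,E] q_used=0 → run B
t=29: queue=[B,E] q_used=1 → run B
t=30: queue=[E] q_used=0 → run E
t=31: (idle)
t=32: (idle)
t=33: (idle)
t=34: (idle)
t=35: (idle)
t=36: (idle)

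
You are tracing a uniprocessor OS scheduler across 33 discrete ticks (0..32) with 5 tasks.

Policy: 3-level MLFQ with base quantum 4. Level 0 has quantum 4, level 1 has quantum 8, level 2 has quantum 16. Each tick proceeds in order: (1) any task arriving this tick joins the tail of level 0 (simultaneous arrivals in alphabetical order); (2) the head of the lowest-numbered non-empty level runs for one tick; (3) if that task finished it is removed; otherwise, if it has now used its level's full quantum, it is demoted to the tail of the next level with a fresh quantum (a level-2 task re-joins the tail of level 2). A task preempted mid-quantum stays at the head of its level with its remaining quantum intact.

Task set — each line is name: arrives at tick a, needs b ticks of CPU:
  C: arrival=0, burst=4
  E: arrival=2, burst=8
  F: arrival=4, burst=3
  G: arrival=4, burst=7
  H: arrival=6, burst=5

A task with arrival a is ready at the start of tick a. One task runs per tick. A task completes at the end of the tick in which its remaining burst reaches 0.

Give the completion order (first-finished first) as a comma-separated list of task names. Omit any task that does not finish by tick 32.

t=0: L0/L1/L2 = C/-/- → run C
t=1: L0/L1/L2 = C/-/- → run C
t=2: L0/L1/L2 = CE/-/- → run C
t=3: L0/L1/L2 = CE/-/- → run C
t=4: L0/L1/L2 = EFG/-/- → run E
t=5: L0/L1/L2 = EFG/-/- → run E
t=6: L0/L1/L2 = EFGH/-/- → run E
t=7: L0/L1/L2 = EFGH/-/- → run E
t=8: L0/L1/L2 = FGH/E/- → run F
t=9: L0/L1/L2 = FGH/E/- → run F
t=10: L0/L1/L2 = FGH/E/- → run F
t=11: L0/L1/L2 = GH/E/- → run G
t=12: L0/L1/L2 = GH/E/- → run G
t=13: L0/L1/L2 = GH/E/- → run G
t=14: L0/L1/L2 = GH/E/- → run G
t=15: L0/L1/L2 = H/EG/- → run H
t=16: L0/L1/L2 = H/EG/- → run H
t=17: L0/L1/L2 = H/EG/- → run H
t=18: L0/L1/L2 = H/EG/- → run H
t=19: L0/L1/L2 = -/EGH/- → run E
t=20: L0/L1/L2 = -/EGH/- → run E
t=21: L0/L1/L2 = -/EGH/- → run E
t=22: L0/L1/L2 = -/EGH/- → run E
t=23: L0/L1/L2 = -/GH/- → run G
t=24: L0/L1/L2 = -/GH/- → run G
t=25: L0/L1/L2 = -/GH/- → run G
t=26: L0/L1/L2 = -/H/- → run H
t=27: (idle)
t=28: (idle)
t=29: (idle)
t=30: (idle)
t=31: (idle)
t=32: (idle)

completion order = C, F, E, G, H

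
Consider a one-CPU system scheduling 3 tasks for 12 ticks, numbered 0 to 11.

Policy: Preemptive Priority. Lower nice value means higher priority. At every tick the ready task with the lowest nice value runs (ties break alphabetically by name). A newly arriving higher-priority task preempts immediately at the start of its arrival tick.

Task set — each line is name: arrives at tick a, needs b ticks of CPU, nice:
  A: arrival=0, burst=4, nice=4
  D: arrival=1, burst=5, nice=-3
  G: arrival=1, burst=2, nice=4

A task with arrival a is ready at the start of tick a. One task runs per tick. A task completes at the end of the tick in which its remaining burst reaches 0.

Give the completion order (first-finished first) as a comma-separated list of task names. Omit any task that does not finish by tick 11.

completion order = D, A, G

t=0: ready={A} → run A
t=1: ready={A,D,G} → run D
t=2: ready={A,D,G} → run D
t=3: ready={A,D,G} → run D
t=4: ready={A,D,G} → run D
t=5: ready={A,D,G} → run D
t=6: ready={A,G} → run A
t=7: ready={A,G} → run A
t=8: ready={A,G} → run A
t=9: ready={G} → run G
t=10: ready={G} → run G
t=11: (idle)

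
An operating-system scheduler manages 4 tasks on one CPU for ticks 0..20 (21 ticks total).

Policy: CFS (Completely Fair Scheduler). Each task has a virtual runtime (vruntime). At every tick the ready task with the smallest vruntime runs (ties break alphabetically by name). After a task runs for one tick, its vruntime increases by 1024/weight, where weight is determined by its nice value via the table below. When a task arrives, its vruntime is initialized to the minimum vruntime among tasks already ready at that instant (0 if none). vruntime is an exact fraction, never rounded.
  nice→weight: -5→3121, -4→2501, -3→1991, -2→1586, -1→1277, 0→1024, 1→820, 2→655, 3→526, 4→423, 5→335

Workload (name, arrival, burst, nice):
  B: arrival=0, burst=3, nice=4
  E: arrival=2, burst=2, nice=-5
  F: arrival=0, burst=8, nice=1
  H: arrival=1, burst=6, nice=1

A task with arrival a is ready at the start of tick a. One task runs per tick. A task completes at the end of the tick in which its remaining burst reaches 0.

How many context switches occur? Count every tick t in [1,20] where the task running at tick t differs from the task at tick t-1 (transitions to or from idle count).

t=0: vr[B=0 F=0] → run B
t=1: vr[B=1024/423 F=0 H=0] → run F
t=2: vr[B=1024/423 E=0 F=256/205 H=0] → run E
t=3: vr[B=1024/423 E=1024/3121 F=256/205 H=0] → run H
t=4: vr[B=1024/423 E=1024/3121 F=256/205 H=256/205] → run E
t=5: vr[B=1024/423 F=256/205 H=256/205] → run F
t=6: vr[B=1024/423 F=512/205 H=256/205] → run H
t=7: vr[B=1024/423 F=512/205 H=512/205] → run B
t=8: vr[B=2048/423 F=512/205 H=512/205] → run F
t=9: vr[B=2048/423 F=768/205 H=512/205] → run H
t=10: vr[B=2048/423 F=768/205 H=768/205] → run F
t=11: vr[B=2048/423 F=1024/205 H=768/205] → run H
t=12: vr[B=2048/423 F=1024/205 H=1024/205] → run B
t=13: vr[F=1024/205 H=1024/205] → run F
t=14: vr[F=256/41 H=1024/205] → run H
t=15: vr[F=256/41 H=256/41] → run F
t=16: vr[F=1536/205 H=256/41] → run H
t=17: vr[F=1536/205] → run F
t=18: vr[F=1792/205] → run F
t=19: (idle)
t=20: (idle)

context switches = 18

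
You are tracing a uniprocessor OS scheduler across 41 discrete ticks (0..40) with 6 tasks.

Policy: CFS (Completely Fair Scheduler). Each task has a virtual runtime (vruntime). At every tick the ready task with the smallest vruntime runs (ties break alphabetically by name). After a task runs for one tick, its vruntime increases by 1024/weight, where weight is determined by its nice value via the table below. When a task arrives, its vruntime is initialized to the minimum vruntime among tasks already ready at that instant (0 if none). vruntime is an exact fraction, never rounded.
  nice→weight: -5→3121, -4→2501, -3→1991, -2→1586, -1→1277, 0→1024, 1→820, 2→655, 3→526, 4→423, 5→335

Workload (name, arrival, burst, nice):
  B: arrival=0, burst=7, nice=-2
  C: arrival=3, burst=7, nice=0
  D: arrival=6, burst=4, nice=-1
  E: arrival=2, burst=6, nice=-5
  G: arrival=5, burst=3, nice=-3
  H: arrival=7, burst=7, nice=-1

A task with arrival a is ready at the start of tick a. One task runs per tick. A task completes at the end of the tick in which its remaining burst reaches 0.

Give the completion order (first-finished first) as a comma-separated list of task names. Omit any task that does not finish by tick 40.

completion order = G, E, B, D, H, C

t=0: vr[B=0] → run B
t=1: vr[B=512/793] → run B
t=2: vr[B=1024/793 E=1024/793] → run B
t=3: vr[B=1536/793 C=1024/793 E=1024/793] → run C
t=4: vr[B=1536/793 C=1817/793 E=1024/793] → run E
t=5: vr[B=1536/793 C=1817/793 E=4007936/2474953 G=4007936/2474953] → run E
t=6: vr[B=1536/793 C=1817/793 D=4007936/2474953 E=4819968/2474953 G=4007936/2474953] → run D
t=7: vr[B=1536/793 C=1817/793 D=7652486144/3160514981 E=4819968/2474953 G=4007936/2474953 H=4007936/2474953] → run G
t=8: vr[B=1536/793 C=1817/793 D=7652486144/3160514981 E=4819968/2474953 G=10514152448/4927631423 H=4007936/2474953] → run H
t=9: vr[B=1536/793 C=1817/793 D=7652486144/3160514981 E=4819968/2474953 G=10514152448/4927631423 H=7652486144/3160514981] → run B
t=10: vr[B=2048/793 C=1817/793 D=7652486144/3160514981 E=4819968/2474953 G=10514152448/4927631423 H=7652486144/3160514981] → run E
t=11: vr[B=2048/793 C=1817/793 D=7652486144/3160514981 E=5632000/2474953 G=10514152448/4927631423 H=7652486144/3160514981] → run G
t=12: vr[B=2048/793 C=1817/793 D=7652486144/3160514981 E=5632000/2474953 G=13048504320/4927631423 H=7652486144/3160514981] → run E
t=13: vr[B=2048/793 C=1817/793 D=7652486144/3160514981 E=6444032/2474953 G=13048504320/4927631423 H=7652486144/3160514981] → run C
t=14: vr[B=2048/793 C=2610/793 D=7652486144/3160514981 E=6444032/2474953 G=13048504320/4927631423 H=7652486144/3160514981] → run D
t=15: vr[B=2048/793 C=2610/793 D=10186838016/3160514981 E=6444032/2474953 G=13048504320/4927631423 H=7652486144/3160514981] → run H
t=16: vr[B=2048/793 C=2610/793 D=10186838016/3160514981 E=6444032/2474953 G=13048504320/4927631423 H=10186838016/3160514981] → run B
t=17: vr[B=2560/793 C=2610/793 D=10186838016/3160514981 E=6444032/2474953 G=13048504320/4927631423 H=10186838016/3160514981] → run E
t=18: vr[B=2560/793 C=2610/793 D=10186838016/3160514981 E=7256064/2474953 G=13048504320/4927631423 H=10186838016/3160514981] → run G
t=19: vr[B=2560/793 C=2610/793 D=10186838016/3160514981 E=7256064/2474953 H=10186838016/3160514981] → run E
t=20: vr[B=2560/793 C=2610/793 D=10186838016/3160514981 H=10186838016/3160514981] → run D
t=21: vr[B=2560/793 C=2610/793 D=12721189888/3160514981 H=10186838016/3160514981] → run H
t=22: vr[B=2560/793 C=2610/793 D=12721189888/3160514981 H=12721189888/3160514981] → run B
t=23: vr[B=3072/793 C=2610/793 D=12721189888/3160514981 H=12721189888/3160514981] → run C
t=24: vr[B=3072/793 C=3403/793 D=12721189888/3160514981 H=12721189888/3160514981] → run B
t=25: vr[C=3403/793 D=12721189888/3160514981 H=12721189888/3160514981] → run D
t=26: vr[C=3403/793 H=12721189888/3160514981] → run H
t=27: vr[C=3403/793 H=15255541760/3160514981] → run C
t=28: vr[C=4196/793 H=15255541760/3160514981] → run H
t=29: vr[C=4196/793 H=17789893632/3160514981] → run C
t=30: vr[C=4989/793 H=17789893632/3160514981] → run H
t=31: vr[C=4989/793 H=20324245504/3160514981] → run C
t=32: vr[C=5782/793 H=20324245504/3160514981] → run H
t=33: vr[C=5782/793] → run C
t=34: (idle)
t=35: (idle)
t=36: (idle)
t=37: (idle)
t=38: (idle)
t=39: (idle)
t=40: (idle)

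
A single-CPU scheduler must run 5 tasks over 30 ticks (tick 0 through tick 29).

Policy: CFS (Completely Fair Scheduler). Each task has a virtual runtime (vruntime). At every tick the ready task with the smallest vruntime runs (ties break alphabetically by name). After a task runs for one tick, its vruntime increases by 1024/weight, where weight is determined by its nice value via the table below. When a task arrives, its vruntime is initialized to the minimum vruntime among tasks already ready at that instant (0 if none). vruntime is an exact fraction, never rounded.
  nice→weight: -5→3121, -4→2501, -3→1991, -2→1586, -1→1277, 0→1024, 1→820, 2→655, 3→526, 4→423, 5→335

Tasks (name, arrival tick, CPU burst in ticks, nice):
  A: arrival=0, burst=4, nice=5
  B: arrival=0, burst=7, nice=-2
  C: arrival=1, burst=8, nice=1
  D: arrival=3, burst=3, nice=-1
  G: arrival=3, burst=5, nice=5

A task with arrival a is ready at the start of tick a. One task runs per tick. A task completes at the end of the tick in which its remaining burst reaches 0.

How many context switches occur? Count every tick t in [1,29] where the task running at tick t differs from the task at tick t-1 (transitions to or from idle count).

t=0: vr[A=0 B=0] → run A
t=1: vr[A=1024/335 B=0 C=0] → run B
t=2: vr[A=1024/335 B=512/793 C=0] → run C
t=3: vr[A=1024/335 B=512/793 C=256/205 D=512/793 G=512/793] → run B
t=4: vr[A=1024/335 B=1024/793 C=256/205 D=512/793 G=512/793] → run D
t=5: vr[A=1024/335 B=1024/793 C=256/205 D=1465856/1012661 G=512/793] → run G
t=6: vr[A=1024/335 B=1024/793 C=256/205 D=1465856/1012661 G=983552/265655] → run C
t=7: vr[A=1024/335 B=1024/793 C=512/205 D=1465856/1012661 G=983552/265655] → run B
t=8: vr[A=1024/335 B=1536/793 C=512/205 D=1465856/1012661 G=983552/265655] → run D
t=9: vr[A=1024/335 B=1536/793 C=512/205 D=2277888/1012661 G=983552/265655] → run B
t=10: vr[A=1024/335 B=2048/793 C=512/205 D=2277888/1012661 G=983552/265655] → run D
t=11: vr[A=1024/335 B=2048/793 C=512/205 G=983552/265655] → run C
t=12: vr[A=1024/335 B=2048/793 C=768/205 G=983552/265655] → run B
t=13: vr[A=1024/335 B=2560/793 C=768/205 G=983552/265655] → run A
t=14: vr[A=2048/335 B=2560/793 C=768/205 G=983552/265655] → run B
t=15: vr[A=2048/335 B=3072/793 C=768/205 G=983552/265655] → run G
t=16: vr[A=2048/335 B=3072/793 C=768/205 G=1795584/265655] → run C
t=17: vr[A=2048/335 B=3072/793 C=1024/205 G=1795584/265655] → run B
t=18: vr[A=2048/335 C=1024/205 G=1795584/265655] → run C
t=19: vr[A=2048/335 C=256/41 G=1795584/265655] → run A
t=20: vr[A=3072/335 C=256/41 G=1795584/265655] → run C
t=21: vr[A=3072/335 C=1536/205 G=1795584/265655] → run G
t=22: vr[A=3072/335 C=1536/205 G=2607616/265655] → run C
t=23: vr[A=3072/335 C=1792/205 G=2607616/265655] → run C
t=24: vr[A=3072/335 G=2607616/265655] → run A
t=25: vr[G=2607616/265655] → run G
t=26: vr[G=3419648/265655] → run G
t=27: (idle)
t=28: (idle)
t=29: (idle)

context switches = 25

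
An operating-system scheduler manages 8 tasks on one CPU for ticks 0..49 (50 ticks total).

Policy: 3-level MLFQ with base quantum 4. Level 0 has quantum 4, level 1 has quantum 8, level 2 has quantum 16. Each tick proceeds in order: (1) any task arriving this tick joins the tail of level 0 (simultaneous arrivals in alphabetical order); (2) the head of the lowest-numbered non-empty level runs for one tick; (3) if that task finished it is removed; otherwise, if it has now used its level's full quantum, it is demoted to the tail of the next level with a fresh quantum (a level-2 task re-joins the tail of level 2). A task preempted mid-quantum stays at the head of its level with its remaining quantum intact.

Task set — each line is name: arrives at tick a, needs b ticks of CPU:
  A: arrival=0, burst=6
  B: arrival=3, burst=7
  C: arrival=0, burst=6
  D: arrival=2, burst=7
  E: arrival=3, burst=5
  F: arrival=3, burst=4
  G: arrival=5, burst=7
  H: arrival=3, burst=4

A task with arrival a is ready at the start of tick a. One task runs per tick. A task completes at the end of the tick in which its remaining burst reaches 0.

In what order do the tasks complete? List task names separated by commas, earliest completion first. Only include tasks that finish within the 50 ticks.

completion order = F, H, A, C, D, B, E, G

t=0: L0/L1/L2 = AC/-/- → run A
t=1: L0/L1/L2 = AC/-/- → run A
t=2: L0/L1/L2 = ACD/-/- → run A
t=3: L0/L1/L2 = ACDBEFH/-/- → run A
t=4: L0/L1/L2 = CDBEFH/A/- → run C
t=5: L0/L1/L2 = CDBEFHG/A/- → run C
t=6: L0/L1/L2 = CDBEFHG/A/- → run C
t=7: L0/L1/L2 = CDBEFHG/A/- → run C
t=8: L0/L1/L2 = DBEFHG/AC/- → run D
t=9: L0/L1/L2 = DBEFHG/AC/- → run D
t=10: L0/L1/L2 = DBEFHG/AC/- → run D
t=11: L0/L1/L2 = DBEFHG/AC/- → run D
t=12: L0/L1/L2 = BEFHG/ACD/- → run B
t=13: L0/L1/L2 = BEFHG/ACD/- → run B
t=14: L0/L1/L2 = BEFHG/ACD/- → run B
t=15: L0/L1/L2 = BEFHG/ACD/- → run B
t=16: L0/L1/L2 = EFHG/ACDB/- → run E
t=17: L0/L1/L2 = EFHG/ACDB/- → run E
t=18: L0/L1/L2 = EFHG/ACDB/- → run E
t=19: L0/L1/L2 = EFHG/ACDB/- → run E
t=20: L0/L1/L2 = FHG/ACDBE/- → run F
t=21: L0/L1/L2 = FHG/ACDBE/- → run F
t=22: L0/L1/L2 = FHG/ACDBE/- → run F
t=23: L0/L1/L2 = FHG/ACDBE/- → run F
t=24: L0/L1/L2 = HG/ACDBE/- → run H
t=25: L0/L1/L2 = HG/ACDBE/- → run H
t=26: L0/L1/L2 = HG/ACDBE/- → run H
t=27: L0/L1/L2 = HG/ACDBE/- → run H
t=28: L0/L1/L2 = G/ACDBE/- → run G
t=29: L0/L1/L2 = G/ACDBE/- → run G
t=30: L0/L1/L2 = G/ACDBE/- → run G
t=31: L0/L1/L2 = G/ACDBE/- → run G
t=32: L0/L1/L2 = -/ACDBEG/- → run A
t=33: L0/L1/L2 = -/ACDBEG/- → run A
t=34: L0/L1/L2 = -/CDBEG/- → run C
t=35: L0/L1/L2 = -/CDBEG/- → run C
t=36: L0/L1/L2 = -/DBEG/- → run D
t=37: L0/L1/L2 = -/DBEG/- → run D
t=38: L0/L1/L2 = -/DBEG/- → run D
t=39: L0/L1/L2 = -/BEG/- → run B
t=40: L0/L1/L2 = -/BEG/- → run B
t=41: L0/L1/L2 = -/BEG/- → run B
t=42: L0/L1/L2 = -/EG/- → run E
t=43: L0/L1/L2 = -/G/- → run G
t=44: L0/L1/L2 = -/G/- → run G
t=45: L0/L1/L2 = -/G/- → run G
t=46: (idle)
t=47: (idle)
t=48: (idle)
t=49: (idle)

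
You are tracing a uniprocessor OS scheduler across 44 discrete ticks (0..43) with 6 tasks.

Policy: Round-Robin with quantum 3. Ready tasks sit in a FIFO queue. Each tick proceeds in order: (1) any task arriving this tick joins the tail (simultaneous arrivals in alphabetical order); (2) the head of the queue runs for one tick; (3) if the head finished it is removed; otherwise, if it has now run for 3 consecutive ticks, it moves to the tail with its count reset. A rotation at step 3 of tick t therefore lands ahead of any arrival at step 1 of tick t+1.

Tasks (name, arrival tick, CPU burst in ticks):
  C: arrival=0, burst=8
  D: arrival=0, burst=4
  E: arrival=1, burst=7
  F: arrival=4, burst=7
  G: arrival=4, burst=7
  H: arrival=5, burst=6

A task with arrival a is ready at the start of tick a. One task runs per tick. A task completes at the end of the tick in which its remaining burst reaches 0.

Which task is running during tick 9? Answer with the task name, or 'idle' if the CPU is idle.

t=0: queue=[C,D] q_used=0 → run C
t=1: queue=[C,D,E] q_used=1 → run C
t=2: queue=[C,D,E] q_used=2 → run C
t=3: queue=[D,E,C] q_used=0 → run D
t=4: queue=[D,E,C,F,G] q_used=1 → run D
t=5: queue=[D,E,C,F,G,H] q_used=2 → run D
t=6: queue=[E,C,F,G,H,D] q_used=0 → run E
t=7: queue=[E,C,F,G,H,D] q_used=1 → run E
t=8: queue=[E,C,F,G,H,D] q_used=2 → run E
t=9: queue=[C,F,G,H,D,E] q_used=0 → run C
t=10: queue=[C,F,G,H,D,E] q_used=1 → run C
t=11: queue=[C,F,G,H,D,E] q_used=2 → run C
t=12: queue=[F,G,H,D,E,C] q_used=0 → run F
t=13: queue=[F,G,H,D,E,C] q_used=1 → run F
t=14: queue=[F,G,H,D,E,C] q_used=2 → run F
t=15: queue=[G,H,D,E,C,F] q_used=0 → run G
t=16: queue=[G,H,D,E,C,F] q_used=1 → run G
t=17: queue=[G,H,D,E,C,F] q_used=2 → run G
t=18: queue=[H,D,E,C,F,G] q_used=0 → run H
t=19: queue=[H,D,E,C,F,G] q_used=1 → run H
t=20: queue=[H,D,E,C,F,G] q_used=2 → run H
t=21: queue=[D,E,C,F,G,H] q_used=0 → run D
t=22: queue=[E,C,F,G,H] q_used=0 → run E
t=23: queue=[E,C,F,G,H] q_used=1 → run E
t=24: queue=[E,C,F,G,H] q_used=2 → run E
t=25: queue=[C,F,G,H,E] q_used=0 → run C
t=26: queue=[C,F,G,H,E] q_used=1 → run C
t=27: queue=[F,G,H,E] q_used=0 → run F
t=28: queue=[F,G,H,E] q_used=1 → run F
t=29: queue=[F,G,H,E] q_used=2 → run F
t=30: queue=[G,H,E,F] q_used=0 → run G
t=31: queue=[G,H,E,F] q_used=1 → run G
t=32: queue=[G,H,E,F] q_used=2 → run G
t=33: queue=[H,E,F,G] q_used=0 → run H
t=34: queue=[H,E,F,G] q_used=1 → run H
t=35: queue=[H,E,F,G] q_used=2 → run H
t=36: queue=[E,F,G] q_used=0 → run E
t=37: queue=[F,G] q_used=0 → run F
t=38: queue=[G] q_used=0 → run G
t=39: (idle)
t=40: (idle)
t=41: (idle)
t=42: (idle)
t=43: (idle)

running at tick 9 = C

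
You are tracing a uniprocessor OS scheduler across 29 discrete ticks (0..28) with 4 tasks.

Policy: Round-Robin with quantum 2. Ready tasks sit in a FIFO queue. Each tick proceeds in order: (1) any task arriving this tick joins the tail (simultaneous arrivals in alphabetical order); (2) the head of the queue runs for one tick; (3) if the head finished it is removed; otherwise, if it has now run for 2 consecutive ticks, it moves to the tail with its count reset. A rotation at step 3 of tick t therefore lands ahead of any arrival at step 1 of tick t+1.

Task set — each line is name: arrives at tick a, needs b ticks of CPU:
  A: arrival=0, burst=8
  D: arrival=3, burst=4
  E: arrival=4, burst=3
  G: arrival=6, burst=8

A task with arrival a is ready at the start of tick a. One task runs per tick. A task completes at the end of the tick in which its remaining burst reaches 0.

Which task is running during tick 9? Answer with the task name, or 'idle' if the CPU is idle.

running at tick 9 = E

t=0: queue=[A] q_used=0 → run A
t=1: queue=[A] q_used=1 → run A
t=2: queue=[A] q_used=0 → run A
t=3: queue=[A,D] q_used=1 → run A
t=4: queue=[D,A,E] q_used=0 → run D
t=5: queue=[D,A,E] q_used=1 → run D
t=6: queue=[A,E,D,G] q_used=0 → run A
t=7: queue=[A,E,D,G] q_used=1 → run A
t=8: queue=[E,D,G,A] q_used=0 → run E
t=9: queue=[E,D,G,A] q_used=1 → run E
t=10: queue=[D,G,A,E] q_used=0 → run D
t=11: queue=[D,G,A,E] q_used=1 → run D
t=12: queue=[G,A,E] q_used=0 → run G
t=13: queue=[G,A,E] q_used=1 → run G
t=14: queue=[A,E,G] q_used=0 → run A
t=15: queue=[A,E,G] q_used=1 → run A
t=16: queue=[E,G] q_used=0 → run E
t=17: queue=[G] q_used=0 → run G
t=18: queue=[G] q_used=1 → run G
t=19: queue=[G] q_used=0 → run G
t=20: queue=[G] q_used=1 → run G
t=21: queue=[G] q_used=0 → run G
t=22: queue=[G] q_used=1 → run G
t=23: (idle)
t=24: (idle)
t=25: (idle)
t=26: (idle)
t=27: (idle)
t=28: (idle)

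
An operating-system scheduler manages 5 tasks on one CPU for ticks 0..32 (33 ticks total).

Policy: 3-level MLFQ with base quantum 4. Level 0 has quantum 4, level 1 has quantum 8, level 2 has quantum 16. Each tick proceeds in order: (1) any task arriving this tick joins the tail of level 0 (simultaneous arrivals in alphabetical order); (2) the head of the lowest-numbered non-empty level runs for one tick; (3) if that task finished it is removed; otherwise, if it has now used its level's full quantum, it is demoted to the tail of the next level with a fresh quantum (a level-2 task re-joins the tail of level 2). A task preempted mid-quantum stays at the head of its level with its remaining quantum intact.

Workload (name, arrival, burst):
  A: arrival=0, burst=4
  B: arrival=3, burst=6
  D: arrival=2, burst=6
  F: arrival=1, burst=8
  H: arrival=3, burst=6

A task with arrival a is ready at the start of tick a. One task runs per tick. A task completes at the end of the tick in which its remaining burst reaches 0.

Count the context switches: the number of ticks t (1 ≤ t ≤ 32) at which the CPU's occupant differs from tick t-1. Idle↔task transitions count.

context switches = 9

t=0: L0/L1/L2 = A/-/- → run A
t=1: L0/L1/L2 = AF/-/- → run A
t=2: L0/L1/L2 = AFD/-/- → run A
t=3: L0/L1/L2 = AFDBH/-/- → run A
t=4: L0/L1/L2 = FDBH/-/- → run F
t=5: L0/L1/L2 = FDBH/-/- → run F
t=6: L0/L1/L2 = FDBH/-/- → run F
t=7: L0/L1/L2 = FDBH/-/- → run F
t=8: L0/L1/L2 = DBH/F/- → run D
t=9: L0/L1/L2 = DBH/F/- → run D
t=10: L0/L1/L2 = DBH/F/- → run D
t=11: L0/L1/L2 = DBH/F/- → run D
t=12: L0/L1/L2 = BH/FD/- → run B
t=13: L0/L1/L2 = BH/FD/- → run B
t=14: L0/L1/L2 = BH/FD/- → run B
t=15: L0/L1/L2 = BH/FD/- → run B
t=16: L0/L1/L2 = H/FDB/- → run H
t=17: L0/L1/L2 = H/FDB/- → run H
t=18: L0/L1/L2 = H/FDB/- → run H
t=19: L0/L1/L2 = H/FDB/- → run H
t=20: L0/L1/L2 = -/FDBH/- → run F
t=21: L0/L1/L2 = -/FDBH/- → run F
t=22: L0/L1/L2 = -/FDBH/- → run F
t=23: L0/L1/L2 = -/FDBH/- → run F
t=24: L0/L1/L2 = -/DBH/- → run D
t=25: L0/L1/L2 = -/DBH/- → run D
t=26: L0/L1/L2 = -/BH/- → run B
t=27: L0/L1/L2 = -/BH/- → run B
t=28: L0/L1/L2 = -/H/- → run H
t=29: L0/L1/L2 = -/H/- → run H
t=30: (idle)
t=31: (idle)
t=32: (idle)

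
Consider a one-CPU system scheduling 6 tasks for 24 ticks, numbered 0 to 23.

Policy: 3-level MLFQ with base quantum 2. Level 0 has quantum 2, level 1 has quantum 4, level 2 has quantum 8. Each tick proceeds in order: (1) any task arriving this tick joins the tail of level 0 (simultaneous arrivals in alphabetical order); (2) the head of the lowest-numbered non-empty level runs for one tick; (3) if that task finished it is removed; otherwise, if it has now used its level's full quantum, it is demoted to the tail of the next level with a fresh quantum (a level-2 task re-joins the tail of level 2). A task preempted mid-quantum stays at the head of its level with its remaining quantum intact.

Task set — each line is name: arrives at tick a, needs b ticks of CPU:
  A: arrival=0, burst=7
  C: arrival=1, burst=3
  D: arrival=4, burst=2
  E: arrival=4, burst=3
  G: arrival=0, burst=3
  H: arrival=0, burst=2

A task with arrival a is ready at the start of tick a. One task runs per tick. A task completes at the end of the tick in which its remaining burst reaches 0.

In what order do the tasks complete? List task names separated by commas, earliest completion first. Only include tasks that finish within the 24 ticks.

completion order = H, D, G, C, E, A

t=0: L0/L1/L2 = AGH/-/- → run A
t=1: L0/L1/L2 = AGHC/-/- → run A
t=2: L0/L1/L2 = GHC/A/- → run G
t=3: L0/L1/L2 = GHC/A/- → run G
t=4: L0/L1/L2 = HCDE/AG/- → run H
t=5: L0/L1/L2 = HCDE/AG/- → run H
t=6: L0/L1/L2 = CDE/AG/- → run C
t=7: L0/L1/L2 = CDE/AG/- → run C
t=8: L0/L1/L2 = DE/AGC/- → run D
t=9: L0/L1/L2 = DE/AGC/- → run D
t=10: L0/L1/L2 = E/AGC/- → run E
t=11: L0/L1/L2 = E/AGC/- → run E
t=12: L0/L1/L2 = -/AGCE/- → run A
t=13: L0/L1/L2 = -/AGCE/- → run A
t=14: L0/L1/L2 = -/AGCE/- → run A
t=15: L0/L1/L2 = -/AGCE/- → run A
t=16: L0/L1/L2 = -/GCE/A → run G
t=17: L0/L1/L2 = -/CE/A → run C
t=18: L0/L1/L2 = -/E/A → run E
t=19: L0/L1/L2 = -/-/A → run A
t=20: (idle)
t=21: (idle)
t=22: (idle)
t=23: (idle)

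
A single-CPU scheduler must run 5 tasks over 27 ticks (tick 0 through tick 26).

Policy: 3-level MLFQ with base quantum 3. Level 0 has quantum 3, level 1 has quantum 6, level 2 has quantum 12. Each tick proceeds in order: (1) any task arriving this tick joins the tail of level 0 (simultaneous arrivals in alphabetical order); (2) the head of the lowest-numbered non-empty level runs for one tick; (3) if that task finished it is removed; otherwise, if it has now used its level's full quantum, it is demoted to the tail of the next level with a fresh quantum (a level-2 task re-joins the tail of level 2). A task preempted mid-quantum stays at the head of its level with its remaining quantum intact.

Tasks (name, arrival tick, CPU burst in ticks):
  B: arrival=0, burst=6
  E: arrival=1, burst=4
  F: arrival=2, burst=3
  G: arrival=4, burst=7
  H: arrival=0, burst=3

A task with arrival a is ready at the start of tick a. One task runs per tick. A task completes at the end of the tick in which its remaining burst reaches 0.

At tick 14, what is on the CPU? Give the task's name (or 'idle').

running at tick 14 = G

t=0: L0/L1/L2 = BH/-/- → run B
t=1: L0/L1/L2 = BHE/-/- → run B
t=2: L0/L1/L2 = BHEF/-/- → run B
t=3: L0/L1/L2 = HEF/B/- → run H
t=4: L0/L1/L2 = HEFG/B/- → run H
t=5: L0/L1/L2 = HEFG/B/- → run H
t=6: L0/L1/L2 = EFG/B/- → run E
t=7: L0/L1/L2 = EFG/B/- → run E
t=8: L0/L1/L2 = EFG/B/- → run E
t=9: L0/L1/L2 = FG/BE/- → run F
t=10: L0/L1/L2 = FG/BE/- → run F
t=11: L0/L1/L2 = FG/BE/- → run F
t=12: L0/L1/L2 = G/BE/- → run G
t=13: L0/L1/L2 = G/BE/- → run G
t=14: L0/L1/L2 = G/BE/- → run G
t=15: L0/L1/L2 = -/BEG/- → run B
t=16: L0/L1/L2 = -/BEG/- → run B
t=17: L0/L1/L2 = -/BEG/- → run B
t=18: L0/L1/L2 = -/EG/- → run E
t=19: L0/L1/L2 = -/G/- → run G
t=20: L0/L1/L2 = -/G/- → run G
t=21: L0/L1/L2 = -/G/- → run G
t=22: L0/L1/L2 = -/G/- → run G
t=23: (idle)
t=24: (idle)
t=25: (idle)
t=26: (idle)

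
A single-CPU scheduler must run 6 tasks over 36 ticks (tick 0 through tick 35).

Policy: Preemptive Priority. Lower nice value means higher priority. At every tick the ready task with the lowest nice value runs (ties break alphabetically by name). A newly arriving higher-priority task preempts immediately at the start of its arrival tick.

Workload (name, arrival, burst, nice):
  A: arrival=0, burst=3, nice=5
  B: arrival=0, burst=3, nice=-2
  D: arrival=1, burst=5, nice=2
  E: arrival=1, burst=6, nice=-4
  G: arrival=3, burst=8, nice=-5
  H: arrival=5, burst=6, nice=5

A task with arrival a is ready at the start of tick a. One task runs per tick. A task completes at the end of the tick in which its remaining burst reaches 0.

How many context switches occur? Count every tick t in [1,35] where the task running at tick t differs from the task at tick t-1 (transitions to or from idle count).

context switches = 8

t=0: ready={A,B} → run B
t=1: ready={A,B,D,E} → run E
t=2: ready={A,B,D,E} → run E
t=3: ready={A,B,D,E,G} → run G
t=4: ready={A,B,D,E,G} → run G
t=5: ready={A,B,D,E,G,H} → run G
t=6: ready={A,B,D,E,G,H} → run G
t=7: ready={A,B,D,E,G,H} → run G
t=8: ready={A,B,D,E,G,H} → run G
t=9: ready={A,B,D,E,G,H} → run G
t=10: ready={A,B,D,E,G,H} → run G
t=11: ready={A,B,D,E,H} → run E
t=12: ready={A,B,D,E,H} → run E
t=13: ready={A,B,D,E,H} → run E
t=14: ready={A,B,D,E,H} → run E
t=15: ready={A,B,D,H} → run B
t=16: ready={A,B,D,H} → run B
t=17: ready={A,D,H} → run D
t=18: ready={A,D,H} → run D
t=19: ready={A,D,H} → run D
t=20: ready={A,D,H} → run D
t=21: ready={A,D,H} → run D
t=22: ready={A,H} → run A
t=23: ready={A,H} → run A
t=24: ready={A,H} → run A
t=25: ready={H} → run H
t=26: ready={H} → run H
t=27: ready={H} → run H
t=28: ready={H} → run H
t=29: ready={H} → run H
t=30: ready={H} → run H
t=31: (idle)
t=32: (idle)
t=33: (idle)
t=34: (idle)
t=35: (idle)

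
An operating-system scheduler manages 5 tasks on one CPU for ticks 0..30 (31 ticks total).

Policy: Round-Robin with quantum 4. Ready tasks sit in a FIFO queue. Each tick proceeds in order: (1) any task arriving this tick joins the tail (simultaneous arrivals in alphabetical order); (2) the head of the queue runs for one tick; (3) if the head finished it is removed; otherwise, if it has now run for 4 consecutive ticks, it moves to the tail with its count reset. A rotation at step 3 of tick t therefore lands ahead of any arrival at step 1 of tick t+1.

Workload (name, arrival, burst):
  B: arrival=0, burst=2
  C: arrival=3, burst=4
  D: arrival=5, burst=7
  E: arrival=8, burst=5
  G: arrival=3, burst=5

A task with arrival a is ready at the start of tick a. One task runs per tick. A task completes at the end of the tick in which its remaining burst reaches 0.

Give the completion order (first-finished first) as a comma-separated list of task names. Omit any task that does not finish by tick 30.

completion order = B, C, G, D, E

t=0: queue=[B] q_used=0 → run B
t=1: queue=[B] q_used=1 → run B
t=2: (idle)
t=3: queue=[C,G] q_used=0 → run C
t=4: queue=[C,G] q_used=1 → run C
t=5: queue=[C,G,D] q_used=2 → run C
t=6: queue=[C,G,D] q_used=3 → run C
t=7: queue=[G,D] q_used=0 → run G
t=8: queue=[G,D,E] q_used=1 → run G
t=9: queue=[G,D,E] q_used=2 → run G
t=10: queue=[G,D,E] q_used=3 → run G
t=11: queue=[D,E,G] q_used=0 → run D
t=12: queue=[D,E,G] q_used=1 → run D
t=13: queue=[D,E,G] q_used=2 → run D
t=14: queue=[D,E,G] q_used=3 → run D
t=15: queue=[E,G,D] q_used=0 → run E
t=16: queue=[E,G,D] q_used=1 → run E
t=17: queue=[E,G,D] q_used=2 → run E
t=18: queue=[E,G,D] q_used=3 → run E
t=19: queue=[G,D,E] q_used=0 → run G
t=20: queue=[D,E] q_used=0 → run D
t=21: queue=[D,E] q_used=1 → run D
t=22: queue=[D,E] q_used=2 → run D
t=23: queue=[E] q_used=0 → run E
t=24: (idle)
t=25: (idle)
t=26: (idle)
t=27: (idle)
t=28: (idle)
t=29: (idle)
t=30: (idle)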